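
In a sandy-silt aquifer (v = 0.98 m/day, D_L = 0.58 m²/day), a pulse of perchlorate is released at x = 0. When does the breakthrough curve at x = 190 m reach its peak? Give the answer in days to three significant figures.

193 days

For the 1D instantaneous-source solution, setting ∂C/∂t = 0 at fixed x gives v²t² + 2Dt − x² = 0, so t = (√(D² + v²x²) − D)/v².
√(D² + v²x²) = √(0.58² + 0.98² × 190²) = 186.2; v² = 0.9604.
t = (186.2 − 0.58)/0.9604 = 193 days (vs. the pure-advection estimate x/v = 194 d).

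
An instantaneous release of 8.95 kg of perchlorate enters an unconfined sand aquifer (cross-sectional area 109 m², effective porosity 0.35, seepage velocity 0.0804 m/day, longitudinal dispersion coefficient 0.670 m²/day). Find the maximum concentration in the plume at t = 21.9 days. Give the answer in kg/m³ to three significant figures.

The peak of an instantaneous 1D plume sits at x = vt; there the Gaussian factor is 1 and C_max = M/(n_e·A·√(4πDt)), where n_e·A is the pore area the mass is dissolved in.
√(4πDt) = √(4π × 0.670 × 21.9) = 13.58 m, so C_max = 8.95/(0.35 × 109 × 13.58) = 0.0173 kg/m³.

0.0173 kg/m³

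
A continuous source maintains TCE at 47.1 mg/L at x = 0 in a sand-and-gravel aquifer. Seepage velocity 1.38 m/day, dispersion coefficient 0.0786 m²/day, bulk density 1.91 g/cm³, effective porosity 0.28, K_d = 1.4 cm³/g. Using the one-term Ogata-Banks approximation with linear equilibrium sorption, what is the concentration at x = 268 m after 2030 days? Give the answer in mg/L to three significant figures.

Retardation factor R = 1 + ρ_b·K_d/n = 1 + 1.91 × 1.4/0.28 = 10.55.
Sorption retards both mechanisms: v_R = v/R = 0.1308 m/day, D_R = D/R = 0.007450 m²/day.
v_R·t = 0.1308 × 2030 = 265.524 m; 2√(D_R t) = 7.778 m; argument = (268 − 265.524)/7.778 = 0.3183.
C = C₀ × ½·erfc(0.3183) = 47.1 × 0.3263 = 15.4 mg/L.

15.4 mg/L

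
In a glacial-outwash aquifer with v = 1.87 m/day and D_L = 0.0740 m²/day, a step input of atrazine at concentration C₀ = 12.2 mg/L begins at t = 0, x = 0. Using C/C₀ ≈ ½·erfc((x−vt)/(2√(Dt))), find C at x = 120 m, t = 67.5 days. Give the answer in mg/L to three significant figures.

For a continuous step input, C/C₀ ≈ ½·erfc((x−vt)/(2√(Dt))).
vt = 1.87 × 67.5 = 126.225 m and 2√(Dt) = 2√(0.0740 × 67.5) = 4.470 m.
Argument (x−vt)/(2√(Dt)) = (120 − 126.225)/4.470 = -1.393; ½·erfc(-1.393) = 0.9756.
C = 12.2 × 0.9756 = 11.9 mg/L.

11.9 mg/L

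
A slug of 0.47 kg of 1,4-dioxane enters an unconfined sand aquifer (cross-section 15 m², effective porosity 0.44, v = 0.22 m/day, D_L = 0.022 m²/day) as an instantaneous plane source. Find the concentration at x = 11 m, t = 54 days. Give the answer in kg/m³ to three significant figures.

For an instantaneous plane source, C(x,t) = M/(n_e·A·√(4πDt)) · exp(−(x−vt)²/(4Dt)), with n_e·A the pore (flow) area.
Plume center vt = 0.22 × 54 = 11.88 m, so the well at 11 m is 0.88 m upgradient of the peak.
√(4πDt) = 3.864 m, giving peak height M/(n_e·A·√(4πDt)) = 0.47/(0.44 × 15 × 3.864) = 0.01843 kg/m³.
(x−vt)²/(4Dt) = (-0.88)²/(4 × 0.022 × 54) = 0.1630; exp(−0.1630) = 0.8496.
C = 0.01843 × 0.8496 = 0.0157 kg/m³.

0.0157 kg/m³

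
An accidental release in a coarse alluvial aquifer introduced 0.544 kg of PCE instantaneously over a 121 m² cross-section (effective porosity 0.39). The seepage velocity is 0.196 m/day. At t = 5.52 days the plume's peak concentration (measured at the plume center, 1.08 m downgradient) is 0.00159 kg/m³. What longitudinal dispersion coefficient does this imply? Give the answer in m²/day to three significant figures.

0.758 m²/day

At the plume center C_max = M/(n_e·A·√(4πDt)), so D = M²/(4πt·(n_e·A·C_max)²).
n_e·A·C_max = 0.39 × 121 × 0.00159 = 0.07503 kg/m.
D = 0.544²/(4π × 5.52 × 0.07503²) = 0.758 m²/day.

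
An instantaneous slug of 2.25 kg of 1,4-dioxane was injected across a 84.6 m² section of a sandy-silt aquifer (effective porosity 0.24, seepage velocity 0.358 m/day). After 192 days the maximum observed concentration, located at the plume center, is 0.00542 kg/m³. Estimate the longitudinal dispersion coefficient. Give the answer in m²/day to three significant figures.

At the plume center C_max = M/(n_e·A·√(4πDt)), so D = M²/(4πt·(n_e·A·C_max)²).
n_e·A·C_max = 0.24 × 84.6 × 0.00542 = 0.1100 kg/m.
D = 2.25²/(4π × 192 × 0.1100²) = 0.173 m²/day.

0.173 m²/day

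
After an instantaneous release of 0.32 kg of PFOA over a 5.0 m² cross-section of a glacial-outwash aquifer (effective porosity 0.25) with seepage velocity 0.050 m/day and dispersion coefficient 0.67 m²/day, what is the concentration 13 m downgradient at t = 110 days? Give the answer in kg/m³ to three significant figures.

0.00695 kg/m³

For an instantaneous plane source, C(x,t) = M/(n_e·A·√(4πDt)) · exp(−(x−vt)²/(4Dt)), with n_e·A the pore (flow) area.
Plume center vt = 0.050 × 110 = 5.5 m, so the well at 13 m is 7.5 m downgradient of the peak.
√(4πDt) = 30.43 m, giving peak height M/(n_e·A·√(4πDt)) = 0.32/(0.25 × 5.0 × 30.43) = 0.008413 kg/m³.
(x−vt)²/(4Dt) = (7.5)²/(4 × 0.67 × 110) = 0.1908; exp(−0.1908) = 0.8263.
C = 0.008413 × 0.8263 = 0.00695 kg/m³.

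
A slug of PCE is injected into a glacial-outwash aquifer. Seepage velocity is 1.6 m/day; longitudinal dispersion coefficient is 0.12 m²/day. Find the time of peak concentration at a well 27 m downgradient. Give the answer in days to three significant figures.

16.8 days

For the 1D instantaneous-source solution, setting ∂C/∂t = 0 at fixed x gives v²t² + 2Dt − x² = 0, so t = (√(D² + v²x²) − D)/v².
√(D² + v²x²) = √(0.12² + 1.6² × 27²) = 43.20; v² = 2.56.
t = (43.20 − 0.12)/2.56 = 16.8 days (vs. the pure-advection estimate x/v = 16.9 d).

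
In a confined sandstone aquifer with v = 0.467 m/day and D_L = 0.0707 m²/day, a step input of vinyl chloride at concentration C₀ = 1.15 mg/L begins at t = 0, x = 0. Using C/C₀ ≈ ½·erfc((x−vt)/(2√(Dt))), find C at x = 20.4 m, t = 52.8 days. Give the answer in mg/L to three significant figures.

1.08 mg/L

For a continuous step input, C/C₀ ≈ ½·erfc((x−vt)/(2√(Dt))).
vt = 0.467 × 52.8 = 24.6576 m and 2√(Dt) = 2√(0.0707 × 52.8) = 3.864 m.
Argument (x−vt)/(2√(Dt)) = (20.4 − 24.6576)/3.864 = -1.102; ½·erfc(-1.102) = 0.9404.
C = 1.15 × 0.9404 = 1.08 mg/L.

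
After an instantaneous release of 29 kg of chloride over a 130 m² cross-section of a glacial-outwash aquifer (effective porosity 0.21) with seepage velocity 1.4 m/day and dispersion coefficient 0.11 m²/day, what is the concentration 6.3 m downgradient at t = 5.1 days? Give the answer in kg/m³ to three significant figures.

For an instantaneous plane source, C(x,t) = M/(n_e·A·√(4πDt)) · exp(−(x−vt)²/(4Dt)), with n_e·A the pore (flow) area.
Plume center vt = 1.4 × 5.1 = 7.14 m, so the well at 6.3 m is 0.84 m upgradient of the peak.
√(4πDt) = 2.655 m, giving peak height M/(n_e·A·√(4πDt)) = 29/(0.21 × 130 × 2.655) = 0.4001 kg/m³.
(x−vt)²/(4Dt) = (-0.84)²/(4 × 0.11 × 5.1) = 0.3144; exp(−0.3144) = 0.7302.
C = 0.4001 × 0.7302 = 0.292 kg/m³.

0.292 kg/m³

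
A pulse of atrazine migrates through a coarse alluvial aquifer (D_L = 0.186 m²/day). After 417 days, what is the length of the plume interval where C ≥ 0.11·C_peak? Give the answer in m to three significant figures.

52.3 m

The plume is Gaussian with σ = √(2Dt) = √(2 × 0.186 × 417) = 12.45 m.
C/C_peak = exp(−Δx²/(2σ²)) = 0.11 ⇒ Δx = σ·√(−2 ln 0.11) = 12.45 × 2.101 = 26.16 m.
Width = 2Δx = 52.3 m.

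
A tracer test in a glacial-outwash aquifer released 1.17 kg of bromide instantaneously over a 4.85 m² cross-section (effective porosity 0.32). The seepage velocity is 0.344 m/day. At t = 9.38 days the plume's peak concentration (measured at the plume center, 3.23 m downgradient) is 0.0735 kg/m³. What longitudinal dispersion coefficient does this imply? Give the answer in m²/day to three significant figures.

At the plume center C_max = M/(n_e·A·√(4πDt)), so D = M²/(4πt·(n_e·A·C_max)²).
n_e·A·C_max = 0.32 × 4.85 × 0.0735 = 0.1141 kg/m.
D = 1.17²/(4π × 9.38 × 0.1141²) = 0.892 m²/day.

0.892 m²/day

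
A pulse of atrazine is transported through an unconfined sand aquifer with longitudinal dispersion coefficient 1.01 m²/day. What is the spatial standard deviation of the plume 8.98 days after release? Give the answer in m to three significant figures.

4.26 m

Dispersive spreading gives a Gaussian with σ² = 2Dt; advection only shifts the center.
σ = √(2 × 1.01 × 8.98) = 4.26 m.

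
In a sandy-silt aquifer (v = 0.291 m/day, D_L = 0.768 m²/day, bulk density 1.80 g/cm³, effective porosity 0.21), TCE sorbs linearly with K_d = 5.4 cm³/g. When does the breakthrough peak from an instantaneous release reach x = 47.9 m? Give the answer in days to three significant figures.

Retardation factor R = 1 + ρ_b·K_d/n = 1 + 1.80 × 5.4/0.21 = 47.29.
Sorption retards both mechanisms: v_R = v/R = 0.006154 m/day, D_R = D/R = 0.01624 m²/day.
Peak time from v_R²t² + 2D_R t − x² = 0: t = (√(D_R² + v_R²x²) − D_R)/v_R².
√(D_R² + v_R²x²) = √(0.01624² + 0.006154² × 47.9²) = 0.2952; v_R² = 3.787e-05.
t = (0.2952 − 0.01624)/3.787e-05 = 7370 days.

7370 days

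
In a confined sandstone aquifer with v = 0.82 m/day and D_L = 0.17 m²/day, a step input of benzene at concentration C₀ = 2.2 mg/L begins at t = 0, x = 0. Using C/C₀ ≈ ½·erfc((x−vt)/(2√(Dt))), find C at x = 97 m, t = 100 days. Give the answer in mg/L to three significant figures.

0.0111 mg/L

For a continuous step input, C/C₀ ≈ ½·erfc((x−vt)/(2√(Dt))).
vt = 0.82 × 100 = 82 m and 2√(Dt) = 2√(0.17 × 100) = 8.246 m.
Argument (x−vt)/(2√(Dt)) = (97 − 82)/8.246 = 1.819; ½·erfc(1.819) = 0.005049.
C = 2.2 × 0.005049 = 0.0111 mg/L.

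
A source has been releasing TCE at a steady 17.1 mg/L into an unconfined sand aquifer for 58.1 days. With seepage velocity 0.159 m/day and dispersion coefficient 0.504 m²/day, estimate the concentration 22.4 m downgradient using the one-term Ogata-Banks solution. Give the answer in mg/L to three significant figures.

For a continuous step input, C/C₀ ≈ ½·erfc((x−vt)/(2√(Dt))).
vt = 0.159 × 58.1 = 9.2379 m and 2√(Dt) = 2√(0.504 × 58.1) = 10.82 m.
Argument (x−vt)/(2√(Dt)) = (22.4 − 9.2379)/10.82 = 1.216; ½·erfc(1.216) = 0.04274.
C = 17.1 × 0.04274 = 0.731 mg/L.

0.731 mg/L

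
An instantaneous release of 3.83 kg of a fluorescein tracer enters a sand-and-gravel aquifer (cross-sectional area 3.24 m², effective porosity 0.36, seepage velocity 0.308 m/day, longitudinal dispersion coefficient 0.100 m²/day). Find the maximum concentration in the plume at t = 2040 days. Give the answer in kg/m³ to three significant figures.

The peak of an instantaneous 1D plume sits at x = vt; there the Gaussian factor is 1 and C_max = M/(n_e·A·√(4πDt)), where n_e·A is the pore area the mass is dissolved in.
√(4πDt) = √(4π × 0.100 × 2040) = 50.63 m, so C_max = 3.83/(0.36 × 3.24 × 50.63) = 0.0649 kg/m³.

0.0649 kg/m³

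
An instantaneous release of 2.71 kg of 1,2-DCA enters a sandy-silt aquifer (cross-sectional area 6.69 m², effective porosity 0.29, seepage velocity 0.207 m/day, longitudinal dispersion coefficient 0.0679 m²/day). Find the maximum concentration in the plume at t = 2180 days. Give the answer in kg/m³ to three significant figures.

0.0324 kg/m³

The peak of an instantaneous 1D plume sits at x = vt; there the Gaussian factor is 1 and C_max = M/(n_e·A·√(4πDt)), where n_e·A is the pore area the mass is dissolved in.
√(4πDt) = √(4π × 0.0679 × 2180) = 43.13 m, so C_max = 2.71/(0.29 × 6.69 × 43.13) = 0.0324 kg/m³.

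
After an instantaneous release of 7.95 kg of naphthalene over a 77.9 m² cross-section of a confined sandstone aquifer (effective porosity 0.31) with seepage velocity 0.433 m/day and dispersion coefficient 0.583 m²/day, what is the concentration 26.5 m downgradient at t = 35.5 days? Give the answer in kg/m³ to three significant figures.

For an instantaneous plane source, C(x,t) = M/(n_e·A·√(4πDt)) · exp(−(x−vt)²/(4Dt)), with n_e·A the pore (flow) area.
Plume center vt = 0.433 × 35.5 = 15.3715 m, so the well at 26.5 m is 11.1285 m downgradient of the peak.
√(4πDt) = 16.13 m, giving peak height M/(n_e·A·√(4πDt)) = 7.95/(0.31 × 77.9 × 16.13) = 0.02041 kg/m³.
(x−vt)²/(4Dt) = (11.1285)²/(4 × 0.583 × 35.5) = 1.496; exp(−1.496) = 0.2240.
C = 0.02041 × 0.2240 = 0.00457 kg/m³.

0.00457 kg/m³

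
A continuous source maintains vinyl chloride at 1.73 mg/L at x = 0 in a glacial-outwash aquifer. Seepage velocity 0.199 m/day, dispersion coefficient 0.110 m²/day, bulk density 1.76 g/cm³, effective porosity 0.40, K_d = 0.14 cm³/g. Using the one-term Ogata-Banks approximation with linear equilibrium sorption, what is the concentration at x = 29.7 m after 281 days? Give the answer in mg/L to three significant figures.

Retardation factor R = 1 + ρ_b·K_d/n = 1 + 1.76 × 0.14/0.40 = 1.616.
Sorption retards both mechanisms: v_R = v/R = 0.1231 m/day, D_R = D/R = 0.06807 m²/day.
v_R·t = 0.1231 × 281 = 34.5911 m; 2√(D_R t) = 8.747 m; argument = (29.7 − 34.5911)/8.747 = -0.5592.
C = C₀ × ½·erfc(-0.5592) = 1.73 × 0.7855 = 1.36 mg/L.

1.36 mg/L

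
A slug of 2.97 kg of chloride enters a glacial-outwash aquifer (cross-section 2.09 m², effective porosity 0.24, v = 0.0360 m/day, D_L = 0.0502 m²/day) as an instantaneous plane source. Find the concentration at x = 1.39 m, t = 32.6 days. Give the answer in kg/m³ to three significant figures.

For an instantaneous plane source, C(x,t) = M/(n_e·A·√(4πDt)) · exp(−(x−vt)²/(4Dt)), with n_e·A the pore (flow) area.
Plume center vt = 0.0360 × 32.6 = 1.1736 m, so the well at 1.39 m is 0.2164 m downgradient of the peak.
√(4πDt) = 4.535 m, giving peak height M/(n_e·A·√(4πDt)) = 2.97/(0.24 × 2.09 × 4.535) = 1.306 kg/m³.
(x−vt)²/(4Dt) = (0.2164)²/(4 × 0.0502 × 32.6) = 0.007154; exp(−0.007154) = 0.9929.
C = 1.306 × 0.9929 = 1.30 kg/m³.

1.30 kg/m³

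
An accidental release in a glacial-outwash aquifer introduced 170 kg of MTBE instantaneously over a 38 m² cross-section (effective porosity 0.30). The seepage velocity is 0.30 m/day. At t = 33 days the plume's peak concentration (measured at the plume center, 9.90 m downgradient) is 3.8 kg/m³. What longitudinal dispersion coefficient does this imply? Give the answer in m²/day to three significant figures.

0.0371 m²/day

At the plume center C_max = M/(n_e·A·√(4πDt)), so D = M²/(4πt·(n_e·A·C_max)²).
n_e·A·C_max = 0.30 × 38 × 3.8 = 43.32 kg/m.
D = 170²/(4π × 33 × 43.32²) = 0.0371 m²/day.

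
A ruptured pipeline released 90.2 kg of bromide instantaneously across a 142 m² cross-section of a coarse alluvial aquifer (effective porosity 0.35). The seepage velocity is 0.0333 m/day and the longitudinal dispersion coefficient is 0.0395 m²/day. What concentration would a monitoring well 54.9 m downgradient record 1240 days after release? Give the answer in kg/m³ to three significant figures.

For an instantaneous plane source, C(x,t) = M/(n_e·A·√(4πDt)) · exp(−(x−vt)²/(4Dt)), with n_e·A the pore (flow) area.
Plume center vt = 0.0333 × 1240 = 41.292 m, so the well at 54.9 m is 13.608 m downgradient of the peak.
√(4πDt) = 24.81 m, giving peak height M/(n_e·A·√(4πDt)) = 90.2/(0.35 × 142 × 24.81) = 0.07315 kg/m³.
(x−vt)²/(4Dt) = (13.608)²/(4 × 0.0395 × 1240) = 0.9452; exp(−0.9452) = 0.3886.
C = 0.07315 × 0.3886 = 0.0284 kg/m³.

0.0284 kg/m³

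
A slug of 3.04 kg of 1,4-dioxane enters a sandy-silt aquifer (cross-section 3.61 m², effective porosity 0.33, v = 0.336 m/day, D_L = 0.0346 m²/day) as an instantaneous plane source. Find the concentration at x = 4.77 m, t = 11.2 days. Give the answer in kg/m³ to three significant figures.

0.601 kg/m³

For an instantaneous plane source, C(x,t) = M/(n_e·A·√(4πDt)) · exp(−(x−vt)²/(4Dt)), with n_e·A the pore (flow) area.
Plume center vt = 0.336 × 11.2 = 3.7632 m, so the well at 4.77 m is 1.0068 m downgradient of the peak.
√(4πDt) = 2.207 m, giving peak height M/(n_e·A·√(4πDt)) = 3.04/(0.33 × 3.61 × 2.207) = 1.156 kg/m³.
(x−vt)²/(4Dt) = (1.0068)²/(4 × 0.0346 × 11.2) = 0.6539; exp(−0.6539) = 0.5200.
C = 1.156 × 0.5200 = 0.601 kg/m³.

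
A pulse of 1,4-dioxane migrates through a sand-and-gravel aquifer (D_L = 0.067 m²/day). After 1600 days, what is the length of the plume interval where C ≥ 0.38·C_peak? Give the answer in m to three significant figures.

40.7 m

The plume is Gaussian with σ = √(2Dt) = √(2 × 0.067 × 1600) = 14.64 m.
C/C_peak = exp(−Δx²/(2σ²)) = 0.38 ⇒ Δx = σ·√(−2 ln 0.38) = 14.64 × 1.391 = 20.36 m.
Width = 2Δx = 40.7 m.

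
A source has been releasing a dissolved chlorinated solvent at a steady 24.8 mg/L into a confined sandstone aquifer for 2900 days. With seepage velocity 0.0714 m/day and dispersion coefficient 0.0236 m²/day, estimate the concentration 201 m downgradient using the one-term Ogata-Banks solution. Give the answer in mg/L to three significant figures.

17.3 mg/L

For a continuous step input, C/C₀ ≈ ½·erfc((x−vt)/(2√(Dt))).
vt = 0.0714 × 2900 = 207.06 m and 2√(Dt) = 2√(0.0236 × 2900) = 16.55 m.
Argument (x−vt)/(2√(Dt)) = (201 − 207.06)/16.55 = -0.3662; ½·erfc(-0.3662) = 0.6977.
C = 24.8 × 0.6977 = 17.3 mg/L.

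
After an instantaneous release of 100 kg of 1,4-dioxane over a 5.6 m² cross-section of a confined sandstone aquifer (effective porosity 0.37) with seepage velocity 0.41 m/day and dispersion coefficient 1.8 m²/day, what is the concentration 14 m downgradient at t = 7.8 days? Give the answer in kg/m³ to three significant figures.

0.455 kg/m³

For an instantaneous plane source, C(x,t) = M/(n_e·A·√(4πDt)) · exp(−(x−vt)²/(4Dt)), with n_e·A the pore (flow) area.
Plume center vt = 0.41 × 7.8 = 3.198 m, so the well at 14 m is 10.802 m downgradient of the peak.
√(4πDt) = 13.28 m, giving peak height M/(n_e·A·√(4πDt)) = 100/(0.37 × 5.6 × 13.28) = 3.634 kg/m³.
(x−vt)²/(4Dt) = (10.802)²/(4 × 1.8 × 7.8) = 2.078; exp(−2.078) = 0.1252.
C = 3.634 × 0.1252 = 0.455 kg/m³.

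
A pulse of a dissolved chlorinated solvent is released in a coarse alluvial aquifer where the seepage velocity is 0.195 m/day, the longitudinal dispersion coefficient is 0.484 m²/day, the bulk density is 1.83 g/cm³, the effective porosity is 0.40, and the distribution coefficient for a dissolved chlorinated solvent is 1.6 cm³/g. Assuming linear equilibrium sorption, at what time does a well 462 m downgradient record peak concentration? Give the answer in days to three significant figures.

Retardation factor R = 1 + ρ_b·K_d/n = 1 + 1.83 × 1.6/0.40 = 8.320.
Sorption retards both mechanisms: v_R = v/R = 0.02344 m/day, D_R = D/R = 0.05817 m²/day.
Peak time from v_R²t² + 2D_R t − x² = 0: t = (√(D_R² + v_R²x²) − D_R)/v_R².
√(D_R² + v_R²x²) = √(0.05817² + 0.02344² × 462²) = 10.83; v_R² = 0.0005494.
t = (10.83 − 0.05817)/0.0005494 = 19600 days.

19600 days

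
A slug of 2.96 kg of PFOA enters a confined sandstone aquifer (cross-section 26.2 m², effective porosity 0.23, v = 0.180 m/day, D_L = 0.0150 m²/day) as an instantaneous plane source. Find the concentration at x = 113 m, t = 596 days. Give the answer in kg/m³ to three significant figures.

0.0186 kg/m³

For an instantaneous plane source, C(x,t) = M/(n_e·A·√(4πDt)) · exp(−(x−vt)²/(4Dt)), with n_e·A the pore (flow) area.
Plume center vt = 0.180 × 596 = 107.28 m, so the well at 113 m is 5.72 m downgradient of the peak.
√(4πDt) = 10.60 m, giving peak height M/(n_e·A·√(4πDt)) = 2.96/(0.23 × 26.2 × 10.60) = 0.04634 kg/m³.
(x−vt)²/(4Dt) = (5.72)²/(4 × 0.0150 × 596) = 0.9149; exp(−0.9149) = 0.4006.
C = 0.04634 × 0.4006 = 0.0186 kg/m³.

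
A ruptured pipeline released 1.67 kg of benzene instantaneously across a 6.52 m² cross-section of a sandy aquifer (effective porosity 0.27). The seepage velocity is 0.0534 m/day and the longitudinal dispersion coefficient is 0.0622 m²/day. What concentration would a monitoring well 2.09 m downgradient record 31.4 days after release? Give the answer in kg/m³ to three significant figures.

0.187 kg/m³

For an instantaneous plane source, C(x,t) = M/(n_e·A·√(4πDt)) · exp(−(x−vt)²/(4Dt)), with n_e·A the pore (flow) area.
Plume center vt = 0.0534 × 31.4 = 1.67676 m, so the well at 2.09 m is 0.41324 m downgradient of the peak.
√(4πDt) = 4.954 m, giving peak height M/(n_e·A·√(4πDt)) = 1.67/(0.27 × 6.52 × 4.954) = 0.1915 kg/m³.
(x−vt)²/(4Dt) = (0.41324)²/(4 × 0.0622 × 31.4) = 0.02186; exp(−0.02186) = 0.9784.
C = 0.1915 × 0.9784 = 0.187 kg/m³.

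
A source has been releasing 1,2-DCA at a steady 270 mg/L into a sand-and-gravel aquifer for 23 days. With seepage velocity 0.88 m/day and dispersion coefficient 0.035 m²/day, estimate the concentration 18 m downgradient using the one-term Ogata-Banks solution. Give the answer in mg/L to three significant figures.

For a continuous step input, C/C₀ ≈ ½·erfc((x−vt)/(2√(Dt))).
vt = 0.88 × 23 = 20.24 m and 2√(Dt) = 2√(0.035 × 23) = 1.794 m.
Argument (x−vt)/(2√(Dt)) = (18 − 20.24)/1.794 = -1.249; ½·erfc(-1.249) = 0.9613.
C = 270 × 0.9613 = 260 mg/L.

260 mg/L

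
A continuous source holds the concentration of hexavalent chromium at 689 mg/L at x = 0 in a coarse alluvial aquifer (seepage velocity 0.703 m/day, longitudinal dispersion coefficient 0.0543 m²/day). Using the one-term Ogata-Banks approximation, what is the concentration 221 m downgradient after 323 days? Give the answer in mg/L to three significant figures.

For a continuous step input, C/C₀ ≈ ½·erfc((x−vt)/(2√(Dt))).
vt = 0.703 × 323 = 227.069 m and 2√(Dt) = 2√(0.0543 × 323) = 8.376 m.
Argument (x−vt)/(2√(Dt)) = (221 − 227.069)/8.376 = -0.7246; ½·erfc(-0.7246) = 0.8473.
C = 689 × 0.8473 = 584 mg/L.

584 mg/L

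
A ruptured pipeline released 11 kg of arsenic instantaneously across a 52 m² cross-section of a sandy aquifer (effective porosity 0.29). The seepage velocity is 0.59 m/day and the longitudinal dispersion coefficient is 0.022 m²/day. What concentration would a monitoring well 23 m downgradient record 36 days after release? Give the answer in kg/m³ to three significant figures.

0.0870 kg/m³

For an instantaneous plane source, C(x,t) = M/(n_e·A·√(4πDt)) · exp(−(x−vt)²/(4Dt)), with n_e·A the pore (flow) area.
Plume center vt = 0.59 × 36 = 21.24 m, so the well at 23 m is 1.76 m downgradient of the peak.
√(4πDt) = 3.155 m, giving peak height M/(n_e·A·√(4πDt)) = 11/(0.29 × 52 × 3.155) = 0.2312 kg/m³.
(x−vt)²/(4Dt) = (1.76)²/(4 × 0.022 × 36) = 0.9778; exp(−0.9778) = 0.3761.
C = 0.2312 × 0.3761 = 0.0870 kg/m³.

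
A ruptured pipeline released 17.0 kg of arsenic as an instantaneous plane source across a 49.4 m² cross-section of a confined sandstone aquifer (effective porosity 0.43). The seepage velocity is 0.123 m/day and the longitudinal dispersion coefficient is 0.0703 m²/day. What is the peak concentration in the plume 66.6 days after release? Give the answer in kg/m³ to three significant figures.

0.104 kg/m³

The peak of an instantaneous 1D plume sits at x = vt; there the Gaussian factor is 1 and C_max = M/(n_e·A·√(4πDt)), where n_e·A is the pore area the mass is dissolved in.
√(4πDt) = √(4π × 0.0703 × 66.6) = 7.670 m, so C_max = 17.0/(0.43 × 49.4 × 7.670) = 0.104 kg/m³.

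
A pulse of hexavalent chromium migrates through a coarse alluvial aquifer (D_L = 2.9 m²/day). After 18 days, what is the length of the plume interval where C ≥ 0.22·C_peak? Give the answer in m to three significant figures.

The plume is Gaussian with σ = √(2Dt) = √(2 × 2.9 × 18) = 10.22 m.
C/C_peak = exp(−Δx²/(2σ²)) = 0.22 ⇒ Δx = σ·√(−2 ln 0.22) = 10.22 × 1.740 = 17.78 m.
Width = 2Δx = 35.6 m.

35.6 m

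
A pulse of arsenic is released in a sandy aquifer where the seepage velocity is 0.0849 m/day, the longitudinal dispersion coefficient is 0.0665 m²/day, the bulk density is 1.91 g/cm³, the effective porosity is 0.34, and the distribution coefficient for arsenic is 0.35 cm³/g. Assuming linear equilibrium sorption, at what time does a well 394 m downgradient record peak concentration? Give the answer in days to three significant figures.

Retardation factor R = 1 + ρ_b·K_d/n = 1 + 1.91 × 0.35/0.34 = 2.966.
Sorption retards both mechanisms: v_R = v/R = 0.02862 m/day, D_R = D/R = 0.02242 m²/day.
Peak time from v_R²t² + 2D_R t − x² = 0: t = (√(D_R² + v_R²x²) − D_R)/v_R².
√(D_R² + v_R²x²) = √(0.02242² + 0.02862² × 394²) = 11.28; v_R² = 0.0008191.
t = (11.28 − 0.02242)/0.0008191 = 13700 days.

13700 days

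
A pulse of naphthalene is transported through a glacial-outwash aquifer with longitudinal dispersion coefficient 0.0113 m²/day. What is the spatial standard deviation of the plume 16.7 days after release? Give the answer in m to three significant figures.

Dispersive spreading gives a Gaussian with σ² = 2Dt; advection only shifts the center.
σ = √(2 × 0.0113 × 16.7) = 0.614 m.

0.614 m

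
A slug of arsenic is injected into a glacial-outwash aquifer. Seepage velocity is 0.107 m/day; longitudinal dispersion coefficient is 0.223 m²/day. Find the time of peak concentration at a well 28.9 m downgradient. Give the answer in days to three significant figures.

For the 1D instantaneous-source solution, setting ∂C/∂t = 0 at fixed x gives v²t² + 2Dt − x² = 0, so t = (√(D² + v²x²) − D)/v².
√(D² + v²x²) = √(0.223² + 0.107² × 28.9²) = 3.100; v² = 0.011449.
t = (3.100 − 0.223)/0.011449 = 251 days (vs. the pure-advection estimate x/v = 270 d).

251 days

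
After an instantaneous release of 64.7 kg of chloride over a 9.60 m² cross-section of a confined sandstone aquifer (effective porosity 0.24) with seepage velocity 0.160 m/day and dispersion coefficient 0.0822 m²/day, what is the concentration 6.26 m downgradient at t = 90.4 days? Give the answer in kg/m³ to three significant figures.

For an instantaneous plane source, C(x,t) = M/(n_e·A·√(4πDt)) · exp(−(x−vt)²/(4Dt)), with n_e·A the pore (flow) area.
Plume center vt = 0.160 × 90.4 = 14.464 m, so the well at 6.26 m is 8.204 m upgradient of the peak.
√(4πDt) = 9.663 m, giving peak height M/(n_e·A·√(4πDt)) = 64.7/(0.24 × 9.60 × 9.663) = 2.906 kg/m³.
(x−vt)²/(4Dt) = (-8.204)²/(4 × 0.0822 × 90.4) = 2.264; exp(−2.264) = 0.1039.
C = 2.906 × 0.1039 = 0.302 kg/m³.

0.302 kg/m³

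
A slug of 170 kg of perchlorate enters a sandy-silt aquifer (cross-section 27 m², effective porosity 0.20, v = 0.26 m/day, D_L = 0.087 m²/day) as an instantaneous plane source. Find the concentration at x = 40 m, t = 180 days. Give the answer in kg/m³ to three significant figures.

For an instantaneous plane source, C(x,t) = M/(n_e·A·√(4πDt)) · exp(−(x−vt)²/(4Dt)), with n_e·A the pore (flow) area.
Plume center vt = 0.26 × 180 = 46.8 m, so the well at 40 m is 6.8 m upgradient of the peak.
√(4πDt) = 14.03 m, giving peak height M/(n_e·A·√(4πDt)) = 170/(0.20 × 27 × 14.03) = 2.244 kg/m³.
(x−vt)²/(4Dt) = (-6.8)²/(4 × 0.087 × 180) = 0.7382; exp(−0.7382) = 0.4780.
C = 2.244 × 0.4780 = 1.07 kg/m³.

1.07 kg/m³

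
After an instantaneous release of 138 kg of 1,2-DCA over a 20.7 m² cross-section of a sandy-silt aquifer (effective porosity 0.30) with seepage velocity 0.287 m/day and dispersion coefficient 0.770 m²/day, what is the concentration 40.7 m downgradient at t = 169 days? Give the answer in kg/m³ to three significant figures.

For an instantaneous plane source, C(x,t) = M/(n_e·A·√(4πDt)) · exp(−(x−vt)²/(4Dt)), with n_e·A the pore (flow) area.
Plume center vt = 0.287 × 169 = 48.503 m, so the well at 40.7 m is 7.803 m upgradient of the peak.
√(4πDt) = 40.44 m, giving peak height M/(n_e·A·√(4πDt)) = 138/(0.30 × 20.7 × 40.44) = 0.5495 kg/m³.
(x−vt)²/(4Dt) = (-7.803)²/(4 × 0.770 × 169) = 0.1170; exp(−0.1170) = 0.8896.
C = 0.5495 × 0.8896 = 0.489 kg/m³.

0.489 kg/m³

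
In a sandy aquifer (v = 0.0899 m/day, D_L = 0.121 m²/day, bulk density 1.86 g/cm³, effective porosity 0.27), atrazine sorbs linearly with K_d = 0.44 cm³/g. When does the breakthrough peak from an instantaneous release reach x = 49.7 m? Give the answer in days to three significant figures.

Retardation factor R = 1 + ρ_b·K_d/n = 1 + 1.86 × 0.44/0.27 = 4.031.
Sorption retards both mechanisms: v_R = v/R = 0.02230 m/day, D_R = D/R = 0.03002 m²/day.
Peak time from v_R²t² + 2D_R t − x² = 0: t = (√(D_R² + v_R²x²) − D_R)/v_R².
√(D_R² + v_R²x²) = √(0.03002² + 0.02230² × 49.7²) = 1.109; v_R² = 0.0004973.
t = (1.109 − 0.03002)/0.0004973 = 2170 days.

2170 days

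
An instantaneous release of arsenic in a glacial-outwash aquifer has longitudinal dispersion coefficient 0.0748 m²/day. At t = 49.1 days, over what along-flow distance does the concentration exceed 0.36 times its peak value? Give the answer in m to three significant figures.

7.75 m

The plume is Gaussian with σ = √(2Dt) = √(2 × 0.0748 × 49.1) = 2.710 m.
C/C_peak = exp(−Δx²/(2σ²)) = 0.36 ⇒ Δx = σ·√(−2 ln 0.36) = 2.710 × 1.429 = 3.873 m.
Width = 2Δx = 7.75 m.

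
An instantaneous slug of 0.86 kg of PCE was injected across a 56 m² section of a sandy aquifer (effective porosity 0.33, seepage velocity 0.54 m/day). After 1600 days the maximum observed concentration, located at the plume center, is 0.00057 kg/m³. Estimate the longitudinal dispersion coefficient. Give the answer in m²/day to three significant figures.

0.332 m²/day

At the plume center C_max = M/(n_e·A·√(4πDt)), so D = M²/(4πt·(n_e·A·C_max)²).
n_e·A·C_max = 0.33 × 56 × 0.00057 = 0.01053 kg/m.
D = 0.86²/(4π × 1600 × 0.01053²) = 0.332 m²/day.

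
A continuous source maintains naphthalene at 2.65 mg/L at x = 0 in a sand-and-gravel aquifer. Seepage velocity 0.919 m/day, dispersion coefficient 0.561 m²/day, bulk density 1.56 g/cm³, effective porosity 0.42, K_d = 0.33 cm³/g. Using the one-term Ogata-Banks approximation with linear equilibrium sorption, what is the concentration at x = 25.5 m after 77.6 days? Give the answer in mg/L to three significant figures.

Retardation factor R = 1 + ρ_b·K_d/n = 1 + 1.56 × 0.33/0.42 = 2.226.
Sorption retards both mechanisms: v_R = v/R = 0.4128 m/day, D_R = D/R = 0.2520 m²/day.
v_R·t = 0.4128 × 77.6 = 32.03328 m; 2√(D_R t) = 8.844 m; argument = (25.5 − 32.03328)/8.844 = -0.7387.
C = C₀ × ½·erfc(-0.7387) = 2.65 × 0.8519 = 2.26 mg/L.

2.26 mg/L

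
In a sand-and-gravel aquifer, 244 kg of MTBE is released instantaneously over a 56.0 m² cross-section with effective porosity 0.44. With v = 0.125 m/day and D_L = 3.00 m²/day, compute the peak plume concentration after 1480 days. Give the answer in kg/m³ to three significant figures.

0.0419 kg/m³

The peak of an instantaneous 1D plume sits at x = vt; there the Gaussian factor is 1 and C_max = M/(n_e·A·√(4πDt)), where n_e·A is the pore area the mass is dissolved in.
√(4πDt) = √(4π × 3.00 × 1480) = 236.2 m, so C_max = 244/(0.44 × 56.0 × 236.2) = 0.0419 kg/m³.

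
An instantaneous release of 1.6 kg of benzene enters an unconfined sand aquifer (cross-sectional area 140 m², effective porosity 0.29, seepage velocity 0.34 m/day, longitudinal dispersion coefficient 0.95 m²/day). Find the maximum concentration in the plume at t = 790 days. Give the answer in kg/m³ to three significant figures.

0.000406 kg/m³

The peak of an instantaneous 1D plume sits at x = vt; there the Gaussian factor is 1 and C_max = M/(n_e·A·√(4πDt)), where n_e·A is the pore area the mass is dissolved in.
√(4πDt) = √(4π × 0.95 × 790) = 97.11 m, so C_max = 1.6/(0.29 × 140 × 97.11) = 0.000406 kg/m³.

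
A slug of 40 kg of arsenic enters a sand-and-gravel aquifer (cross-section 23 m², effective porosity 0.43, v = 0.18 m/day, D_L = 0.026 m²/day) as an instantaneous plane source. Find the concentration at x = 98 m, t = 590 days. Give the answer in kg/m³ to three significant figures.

0.0974 kg/m³

For an instantaneous plane source, C(x,t) = M/(n_e·A·√(4πDt)) · exp(−(x−vt)²/(4Dt)), with n_e·A the pore (flow) area.
Plume center vt = 0.18 × 590 = 106.2 m, so the well at 98 m is 8.2 m upgradient of the peak.
√(4πDt) = 13.88 m, giving peak height M/(n_e·A·√(4πDt)) = 40/(0.43 × 23 × 13.88) = 0.2914 kg/m³.
(x−vt)²/(4Dt) = (-8.2)²/(4 × 0.026 × 590) = 1.096; exp(−1.096) = 0.3342.
C = 0.2914 × 0.3342 = 0.0974 kg/m³.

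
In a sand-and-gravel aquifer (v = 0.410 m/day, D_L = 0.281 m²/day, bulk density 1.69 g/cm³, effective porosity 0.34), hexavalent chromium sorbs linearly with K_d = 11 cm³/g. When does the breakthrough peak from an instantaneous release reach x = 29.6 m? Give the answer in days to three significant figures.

Retardation factor R = 1 + ρ_b·K_d/n = 1 + 1.69 × 11/0.34 = 55.68.
Sorption retards both mechanisms: v_R = v/R = 0.007364 m/day, D_R = D/R = 0.005047 m²/day.
Peak time from v_R²t² + 2D_R t − x² = 0: t = (√(D_R² + v_R²x²) − D_R)/v_R².
√(D_R² + v_R²x²) = √(0.005047² + 0.007364² × 29.6²) = 0.2180; v_R² = 5.423e-05.
t = (0.2180 − 0.005047)/5.423e-05 = 3930 days.

3930 days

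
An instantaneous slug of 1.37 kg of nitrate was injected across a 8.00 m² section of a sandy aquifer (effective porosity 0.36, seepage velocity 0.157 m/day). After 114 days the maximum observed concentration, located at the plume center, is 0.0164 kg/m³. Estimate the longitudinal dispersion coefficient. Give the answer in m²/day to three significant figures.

0.587 m²/day

At the plume center C_max = M/(n_e·A·√(4πDt)), so D = M²/(4πt·(n_e·A·C_max)²).
n_e·A·C_max = 0.36 × 8.00 × 0.0164 = 0.04723 kg/m.
D = 1.37²/(4π × 114 × 0.04723²) = 0.587 m²/day.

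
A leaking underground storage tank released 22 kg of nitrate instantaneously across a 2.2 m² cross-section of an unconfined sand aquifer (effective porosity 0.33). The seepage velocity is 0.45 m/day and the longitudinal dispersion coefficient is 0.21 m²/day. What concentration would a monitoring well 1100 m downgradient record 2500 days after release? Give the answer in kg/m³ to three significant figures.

For an instantaneous plane source, C(x,t) = M/(n_e·A·√(4πDt)) · exp(−(x−vt)²/(4Dt)), with n_e·A the pore (flow) area.
Plume center vt = 0.45 × 2500 = 1125 m, so the well at 1100 m is 25 m upgradient of the peak.
√(4πDt) = 81.22 m, giving peak height M/(n_e·A·√(4πDt)) = 22/(0.33 × 2.2 × 81.22) = 0.3731 kg/m³.
(x−vt)²/(4Dt) = (-25)²/(4 × 0.21 × 2500) = 0.2976; exp(−0.2976) = 0.7426.
C = 0.3731 × 0.7426 = 0.277 kg/m³.

0.277 kg/m³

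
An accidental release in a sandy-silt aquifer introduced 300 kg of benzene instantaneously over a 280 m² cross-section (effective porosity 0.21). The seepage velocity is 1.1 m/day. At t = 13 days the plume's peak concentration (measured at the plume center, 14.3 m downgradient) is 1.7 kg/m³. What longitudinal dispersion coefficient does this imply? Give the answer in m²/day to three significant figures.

0.0551 m²/day

At the plume center C_max = M/(n_e·A·√(4πDt)), so D = M²/(4πt·(n_e·A·C_max)²).
n_e·A·C_max = 0.21 × 280 × 1.7 = 99.96 kg/m.
D = 300²/(4π × 13 × 99.96²) = 0.0551 m²/day.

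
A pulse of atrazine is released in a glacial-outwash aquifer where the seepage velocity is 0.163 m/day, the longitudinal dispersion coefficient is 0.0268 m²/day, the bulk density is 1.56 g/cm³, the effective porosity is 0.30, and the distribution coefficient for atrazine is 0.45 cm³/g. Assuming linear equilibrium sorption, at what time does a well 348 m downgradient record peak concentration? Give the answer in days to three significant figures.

7130 days

Retardation factor R = 1 + ρ_b·K_d/n = 1 + 1.56 × 0.45/0.30 = 3.340.
Sorption retards both mechanisms: v_R = v/R = 0.04880 m/day, D_R = D/R = 0.008024 m²/day.
Peak time from v_R²t² + 2D_R t − x² = 0: t = (√(D_R² + v_R²x²) − D_R)/v_R².
√(D_R² + v_R²x²) = √(0.008024² + 0.04880² × 348²) = 16.98; v_R² = 0.002381.
t = (16.98 − 0.008024)/0.002381 = 7130 days.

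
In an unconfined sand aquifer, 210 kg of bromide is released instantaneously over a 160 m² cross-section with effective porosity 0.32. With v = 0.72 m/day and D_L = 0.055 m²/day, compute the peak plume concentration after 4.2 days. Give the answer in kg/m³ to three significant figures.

2.41 kg/m³

The peak of an instantaneous 1D plume sits at x = vt; there the Gaussian factor is 1 and C_max = M/(n_e·A·√(4πDt)), where n_e·A is the pore area the mass is dissolved in.
√(4πDt) = √(4π × 0.055 × 4.2) = 1.704 m, so C_max = 210/(0.32 × 160 × 1.704) = 2.41 kg/m³.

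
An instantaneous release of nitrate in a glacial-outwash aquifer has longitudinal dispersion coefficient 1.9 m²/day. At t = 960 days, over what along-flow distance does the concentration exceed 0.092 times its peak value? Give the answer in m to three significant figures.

The plume is Gaussian with σ = √(2Dt) = √(2 × 1.9 × 960) = 60.40 m.
C/C_peak = exp(−Δx²/(2σ²)) = 0.092 ⇒ Δx = σ·√(−2 ln 0.092) = 60.40 × 2.184 = 131.9 m.
Width = 2Δx = 264 m.

264 m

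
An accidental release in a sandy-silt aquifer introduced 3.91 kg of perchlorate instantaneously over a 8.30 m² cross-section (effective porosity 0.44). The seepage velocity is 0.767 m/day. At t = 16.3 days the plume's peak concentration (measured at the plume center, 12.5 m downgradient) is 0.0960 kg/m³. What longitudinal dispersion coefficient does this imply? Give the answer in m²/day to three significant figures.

0.607 m²/day

At the plume center C_max = M/(n_e·A·√(4πDt)), so D = M²/(4πt·(n_e·A·C_max)²).
n_e·A·C_max = 0.44 × 8.30 × 0.0960 = 0.3506 kg/m.
D = 3.91²/(4π × 16.3 × 0.3506²) = 0.607 m²/day.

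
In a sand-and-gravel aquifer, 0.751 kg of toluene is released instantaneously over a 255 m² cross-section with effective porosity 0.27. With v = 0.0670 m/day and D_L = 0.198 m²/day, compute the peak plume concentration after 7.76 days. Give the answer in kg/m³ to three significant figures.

0.00248 kg/m³

The peak of an instantaneous 1D plume sits at x = vt; there the Gaussian factor is 1 and C_max = M/(n_e·A·√(4πDt)), where n_e·A is the pore area the mass is dissolved in.
√(4πDt) = √(4π × 0.198 × 7.76) = 4.394 m, so C_max = 0.751/(0.27 × 255 × 4.394) = 0.00248 kg/m³.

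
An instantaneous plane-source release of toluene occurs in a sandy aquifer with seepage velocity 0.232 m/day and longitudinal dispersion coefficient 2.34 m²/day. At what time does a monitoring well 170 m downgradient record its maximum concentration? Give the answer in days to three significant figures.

691 days

For the 1D instantaneous-source solution, setting ∂C/∂t = 0 at fixed x gives v²t² + 2Dt − x² = 0, so t = (√(D² + v²x²) − D)/v².
√(D² + v²x²) = √(2.34² + 0.232² × 170²) = 39.51; v² = 0.053824.
t = (39.51 − 2.34)/0.053824 = 691 days (vs. the pure-advection estimate x/v = 733 d).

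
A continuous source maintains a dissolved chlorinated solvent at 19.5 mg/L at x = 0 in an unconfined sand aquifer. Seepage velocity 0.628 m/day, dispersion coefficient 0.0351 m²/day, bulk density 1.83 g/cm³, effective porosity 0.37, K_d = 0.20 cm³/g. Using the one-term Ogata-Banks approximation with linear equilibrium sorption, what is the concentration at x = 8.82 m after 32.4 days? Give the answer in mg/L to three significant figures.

Retardation factor R = 1 + ρ_b·K_d/n = 1 + 1.83 × 0.20/0.37 = 1.989.
Sorption retards both mechanisms: v_R = v/R = 0.3157 m/day, D_R = D/R = 0.01765 m²/day.
v_R·t = 0.3157 × 32.4 = 10.22868 m; 2√(D_R t) = 1.512 m; argument = (8.82 − 10.22868)/1.512 = -0.9317.
C = C₀ × ½·erfc(-0.9317) = 19.5 × 0.9062 = 17.7 mg/L.

17.7 mg/L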